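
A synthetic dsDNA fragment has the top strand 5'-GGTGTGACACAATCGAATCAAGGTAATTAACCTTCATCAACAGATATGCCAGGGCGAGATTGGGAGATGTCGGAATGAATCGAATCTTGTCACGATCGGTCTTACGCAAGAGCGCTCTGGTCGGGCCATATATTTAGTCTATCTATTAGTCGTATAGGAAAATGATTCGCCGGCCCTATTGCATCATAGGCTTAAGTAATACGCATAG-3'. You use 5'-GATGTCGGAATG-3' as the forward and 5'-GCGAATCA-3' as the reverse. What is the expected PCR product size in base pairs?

The forward primer matches the template at positions 66–77.
Taking the reverse complement of GCGAATCA gives TGATTCGC, found at positions 163–170 on the template; the primer anneals here to the top strand with its 3' end pointing upstream.
The product runs from position 66 to position 170, so its length is 170 − 66 + 1 = 105 bp.

105 bp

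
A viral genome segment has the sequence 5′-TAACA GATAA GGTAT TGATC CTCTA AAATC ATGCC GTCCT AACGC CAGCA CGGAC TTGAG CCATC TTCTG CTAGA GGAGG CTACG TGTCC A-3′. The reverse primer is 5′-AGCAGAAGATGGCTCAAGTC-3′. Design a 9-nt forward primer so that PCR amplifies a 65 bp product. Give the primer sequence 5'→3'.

5'-TAAGGTATT-3'

The reverse primer's reverse complement GACTTGAGCCATCTTCTGCT matches the template at positions 53–72, so the product ends at position 72.
A 65 bp product then starts at position 72 − 65 + 1 = 8.
The forward primer is identical to the top strand there: TAAGGTATT.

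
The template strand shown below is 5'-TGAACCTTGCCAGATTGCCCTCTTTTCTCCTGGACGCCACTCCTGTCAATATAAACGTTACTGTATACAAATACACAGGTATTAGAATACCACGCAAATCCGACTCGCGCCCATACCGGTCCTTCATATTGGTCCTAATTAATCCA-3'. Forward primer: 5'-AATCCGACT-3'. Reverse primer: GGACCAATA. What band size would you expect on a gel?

39 bp

The forward primer matches the template at positions 97–105.
The reverse primer's reverse complement is TATTGGTCC, which matches the template at positions 127–135.
Amplicon spans positions 97–135: 39 bp.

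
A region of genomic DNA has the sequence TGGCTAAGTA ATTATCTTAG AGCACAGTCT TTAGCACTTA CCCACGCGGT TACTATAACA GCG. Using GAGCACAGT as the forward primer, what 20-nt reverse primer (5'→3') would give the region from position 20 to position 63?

The product's 3' end on the top strand is position 63.
The reverse primer anneals to the top strand over positions 44–63, i.e. to ACGCGGTTACTATAACAGCG.
Its sequence written 5'→3' is the reverse complement: CGCTGTTATAGTAACCGCGT.

5'-CGCTGTTATAGTAACCGCGT-3'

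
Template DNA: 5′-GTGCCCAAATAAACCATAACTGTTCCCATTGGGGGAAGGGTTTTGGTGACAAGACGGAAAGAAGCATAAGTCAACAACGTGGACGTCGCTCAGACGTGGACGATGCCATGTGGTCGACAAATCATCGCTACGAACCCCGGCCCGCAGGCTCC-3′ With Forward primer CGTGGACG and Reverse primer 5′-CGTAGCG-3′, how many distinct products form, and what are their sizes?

Two products: 55 bp, 38 bp

The forward primer CGTGGACG matches the top strand at positions 78–85, 95–102.
The reverse primer's reverse complement is CGCTACG, matching at positions 126–132.
Each forward site pairs with the reverse site to give a product ending at position 132: sizes 55, 38 bp.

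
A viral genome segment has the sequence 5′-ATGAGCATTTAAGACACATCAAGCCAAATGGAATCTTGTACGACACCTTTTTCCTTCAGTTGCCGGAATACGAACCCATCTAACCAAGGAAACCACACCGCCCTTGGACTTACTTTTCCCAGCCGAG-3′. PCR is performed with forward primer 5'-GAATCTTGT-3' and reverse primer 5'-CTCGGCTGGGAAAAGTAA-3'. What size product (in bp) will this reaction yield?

Forward primer GAATCTTGT is found on the top strand at positions 31–39.
Reverse complement of the reverse primer: TTACTTTTCCCAGCCGAG. This occurs on the top strand at positions 110–127.
The product runs from position 31 to position 127, so its length is 127 − 31 + 1 = 97 bp.

97 bp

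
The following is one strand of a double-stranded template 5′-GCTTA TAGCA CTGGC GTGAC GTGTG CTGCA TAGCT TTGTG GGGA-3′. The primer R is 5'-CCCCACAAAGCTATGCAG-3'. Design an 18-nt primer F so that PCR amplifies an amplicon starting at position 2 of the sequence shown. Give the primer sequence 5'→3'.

5'-CTTATAGCACTGGCGTGA-3'

The reverse primer's reverse complement CTGCATAGCTTTGTGGGG matches the template at positions 26–43; the product starts at position 2.
The forward primer is identical to the top strand over positions 2–19: CTTATAGCACTGGCGTGA.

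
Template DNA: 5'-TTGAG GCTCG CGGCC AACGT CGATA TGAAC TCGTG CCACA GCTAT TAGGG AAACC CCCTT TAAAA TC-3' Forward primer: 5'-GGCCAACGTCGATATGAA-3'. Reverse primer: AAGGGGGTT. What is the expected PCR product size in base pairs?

Scanning the template, GGCCAACGTCGATATGAA occurs at positions 12–29; this primer anneals to the bottom strand there with its 3' end pointing downstream.
Taking the reverse complement of AAGGGGGTT gives AACCCCCTT, found at positions 52–60 on the template; the primer anneals here to the top strand with its 3' end pointing upstream.
Product length = (reverse-primer end) − (forward-primer start) + 1 = 60 − 12 + 1 = 49 bp.

49 bp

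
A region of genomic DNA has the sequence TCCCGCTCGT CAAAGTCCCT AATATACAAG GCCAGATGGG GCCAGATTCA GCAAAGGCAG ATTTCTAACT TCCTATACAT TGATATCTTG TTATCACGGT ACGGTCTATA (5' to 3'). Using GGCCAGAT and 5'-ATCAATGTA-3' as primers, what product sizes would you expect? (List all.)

55 bp, 45 bp

The forward primer GGCCAGAT matches the top strand at positions 30–37, 40–47.
The reverse primer's reverse complement is TACATTGAT, matching at positions 76–84.
Each forward site pairs with the reverse site to give a product ending at position 84: sizes 55, 45 bp.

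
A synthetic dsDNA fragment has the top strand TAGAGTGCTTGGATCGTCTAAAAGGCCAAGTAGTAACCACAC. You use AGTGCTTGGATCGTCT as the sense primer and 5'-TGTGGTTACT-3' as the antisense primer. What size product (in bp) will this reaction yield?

Scanning the template, AGTGCTTGGATCGTCT occurs at positions 4–19; this primer anneals to the bottom strand there with its 3' end pointing downstream.
Reverse complement of the reverse primer: AGTAACCACA. This occurs on the top strand at positions 32–41.
Amplicon spans positions 4–41: 38 bp.

38 bp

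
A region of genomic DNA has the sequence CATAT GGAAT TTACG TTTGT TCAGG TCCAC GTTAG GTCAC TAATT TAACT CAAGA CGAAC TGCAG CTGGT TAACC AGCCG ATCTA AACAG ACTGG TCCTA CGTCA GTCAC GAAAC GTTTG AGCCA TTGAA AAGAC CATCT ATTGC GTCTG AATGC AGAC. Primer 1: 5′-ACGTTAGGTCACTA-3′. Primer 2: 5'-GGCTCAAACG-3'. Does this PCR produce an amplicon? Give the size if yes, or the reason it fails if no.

Yes — a 96 bp product.

Primer 1 (ACGTTAGGTCACTA) matches the top strand at positions 29–42; it acts as a forward primer.
Primer 2's reverse complement is CGTTTGAGCC, matching the top strand at positions 115–124; it acts as a reverse primer.
The 3' ends face each other across positions 29–124, giving a 96 bp product.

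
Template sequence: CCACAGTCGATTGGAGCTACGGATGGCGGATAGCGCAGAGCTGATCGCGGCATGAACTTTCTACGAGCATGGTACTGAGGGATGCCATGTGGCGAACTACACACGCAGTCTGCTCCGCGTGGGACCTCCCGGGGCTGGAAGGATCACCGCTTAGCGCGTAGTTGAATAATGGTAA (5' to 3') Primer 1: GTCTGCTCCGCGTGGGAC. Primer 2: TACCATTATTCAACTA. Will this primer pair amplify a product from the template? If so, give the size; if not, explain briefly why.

Yes — a 67 bp product.

Primer 1 (GTCTGCTCCGCGTGGGAC) matches the top strand at positions 108–125; it acts as a forward primer.
Primer 2's reverse complement is TAGTTGAATAATGGTA, matching the top strand at positions 159–174; it acts as a reverse primer.
The 3' ends face each other across positions 108–174, giving a 67 bp product.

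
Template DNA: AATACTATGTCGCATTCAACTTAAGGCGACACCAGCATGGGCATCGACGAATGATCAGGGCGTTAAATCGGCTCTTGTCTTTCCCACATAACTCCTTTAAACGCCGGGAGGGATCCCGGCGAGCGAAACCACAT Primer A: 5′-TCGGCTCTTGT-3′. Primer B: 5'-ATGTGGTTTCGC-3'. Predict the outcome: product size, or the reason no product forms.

Yes — a 67 bp product.

Primer A (TCGGCTCTTGT) matches the top strand at positions 68–78; it acts as a forward primer.
Primer B's reverse complement is GCGAAACCACAT, matching the top strand at positions 123–134; it acts as a reverse primer.
The 3' ends face each other across positions 68–134, giving a 67 bp product.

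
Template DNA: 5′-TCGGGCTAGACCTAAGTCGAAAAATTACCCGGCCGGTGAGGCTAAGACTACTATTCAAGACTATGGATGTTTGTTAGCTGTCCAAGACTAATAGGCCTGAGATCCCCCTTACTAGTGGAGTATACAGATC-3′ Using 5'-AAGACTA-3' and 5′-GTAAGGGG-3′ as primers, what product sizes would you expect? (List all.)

69 bp, 56 bp, 29 bp

The forward primer AAGACTA matches the top strand at positions 44–50, 57–63, 84–90.
The reverse primer's reverse complement is CCCCTTAC, matching at positions 105–112.
Each forward site pairs with the reverse site to give a product ending at position 112: sizes 69, 56, 29 bp.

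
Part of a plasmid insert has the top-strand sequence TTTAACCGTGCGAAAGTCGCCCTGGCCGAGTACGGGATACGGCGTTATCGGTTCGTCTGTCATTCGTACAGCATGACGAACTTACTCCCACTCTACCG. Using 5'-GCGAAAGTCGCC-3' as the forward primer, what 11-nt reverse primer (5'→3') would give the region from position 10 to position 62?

The product's 3' end on the top strand is position 62.
The reverse primer anneals to the top strand over positions 52–62, i.e. to TTCGTCTGTCA.
Its sequence written 5'→3' is the reverse complement: TGACAGACGAA.

5'-TGACAGACGAA-3'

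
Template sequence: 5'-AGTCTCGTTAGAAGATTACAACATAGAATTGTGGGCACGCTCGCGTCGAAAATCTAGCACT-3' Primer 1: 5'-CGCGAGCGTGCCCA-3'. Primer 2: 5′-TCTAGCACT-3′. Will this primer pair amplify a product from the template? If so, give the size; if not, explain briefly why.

Primer 1 (CGCGAGCGTGCCCA) has reverse complement TGGGCACGCTCGCG, which matches the top strand at positions 32–45; primer 1 anneals to the top strand there with its 3' end pointing upstream toward position 32.
Primer 2 (TCTAGCACT) matches the top strand directly at positions 53–61; it anneals to the bottom strand with its 3' end pointing downstream toward position 61.
The 3' ends diverge (primer 1 extends toward position 1, primer 2 toward position 61), so the primers never converge on a shared product.

No product — the primers' 3' ends point away from each other.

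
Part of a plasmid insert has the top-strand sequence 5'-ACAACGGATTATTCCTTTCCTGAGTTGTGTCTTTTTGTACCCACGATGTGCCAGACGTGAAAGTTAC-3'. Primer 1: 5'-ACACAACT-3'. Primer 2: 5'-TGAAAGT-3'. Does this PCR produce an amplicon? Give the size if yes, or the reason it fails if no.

No product — the primers' 3' ends point away from each other.

Primer 1 (ACACAACT) has reverse complement AGTTGTGT, which matches the top strand at positions 23–30; primer 1 anneals to the top strand there with its 3' end pointing upstream toward position 23.
Primer 2 (TGAAAGT) matches the top strand directly at positions 58–64; it anneals to the bottom strand with its 3' end pointing downstream toward position 64.
The 3' ends diverge (primer 1 extends toward position 1, primer 2 toward position 67), so the primers never converge on a shared product.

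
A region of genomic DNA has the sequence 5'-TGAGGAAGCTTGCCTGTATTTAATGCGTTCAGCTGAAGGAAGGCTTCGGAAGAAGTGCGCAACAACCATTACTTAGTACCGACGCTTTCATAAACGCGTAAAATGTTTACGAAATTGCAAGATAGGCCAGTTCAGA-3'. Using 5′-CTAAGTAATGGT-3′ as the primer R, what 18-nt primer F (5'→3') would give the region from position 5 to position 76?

5'-GAAGCTTGCCTGTATTTA-3'

The reverse primer's reverse complement ACCATTACTTAG matches the template at positions 65–76; the product starts at position 5.
The forward primer is identical to the top strand over positions 5–22: GAAGCTTGCCTGTATTTA.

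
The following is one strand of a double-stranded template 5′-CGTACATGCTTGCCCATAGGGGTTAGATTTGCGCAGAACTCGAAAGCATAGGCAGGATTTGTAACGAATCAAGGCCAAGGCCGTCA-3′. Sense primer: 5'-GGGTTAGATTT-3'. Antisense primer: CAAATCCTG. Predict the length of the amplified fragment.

Scanning the template, GGGTTAGATTT occurs at positions 20–30; this primer anneals to the bottom strand there with its 3' end pointing downstream.
Reverse complement of the reverse primer: CAGGATTTG. This occurs on the top strand at positions 53–61.
The product runs from position 20 to position 61, so its length is 61 − 20 + 1 = 42 bp.

42 bp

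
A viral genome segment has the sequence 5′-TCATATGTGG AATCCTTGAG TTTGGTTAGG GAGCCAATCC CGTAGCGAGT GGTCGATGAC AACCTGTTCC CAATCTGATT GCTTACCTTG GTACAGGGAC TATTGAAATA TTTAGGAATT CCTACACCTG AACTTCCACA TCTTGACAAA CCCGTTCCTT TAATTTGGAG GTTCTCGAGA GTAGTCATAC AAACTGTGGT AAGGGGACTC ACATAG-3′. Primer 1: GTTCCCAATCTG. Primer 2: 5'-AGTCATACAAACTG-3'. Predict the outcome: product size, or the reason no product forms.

No product — both primers anneal to the same strand and extend in the same direction.

Primer 1 (GTTCCCAATCTG) matches the top strand at positions 66–77 (3' end points downstream).
Primer 2 (AGTCATACAAACTG) also matches the top strand directly, at positions 183–196 — its reverse complement CAGTTTGTATGACT is not present.
Both primers anneal to the bottom strand with 3' ends pointing the same way, so neither can prime synthesis back toward the other.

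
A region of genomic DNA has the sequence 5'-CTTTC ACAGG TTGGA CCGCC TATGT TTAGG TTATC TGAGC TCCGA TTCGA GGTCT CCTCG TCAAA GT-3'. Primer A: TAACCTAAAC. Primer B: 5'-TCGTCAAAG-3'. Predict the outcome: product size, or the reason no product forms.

No product — the primers' 3' ends point away from each other.

Primer A (TAACCTAAAC) has reverse complement GTTTAGGTTA, which matches the top strand at positions 24–33; primer A anneals to the top strand there with its 3' end pointing upstream toward position 24.
Primer B (TCGTCAAAG) matches the top strand directly at positions 58–66; it anneals to the bottom strand with its 3' end pointing downstream toward position 66.
The 3' ends diverge (primer A extends toward position 1, primer B toward position 67), so the primers never converge on a shared product.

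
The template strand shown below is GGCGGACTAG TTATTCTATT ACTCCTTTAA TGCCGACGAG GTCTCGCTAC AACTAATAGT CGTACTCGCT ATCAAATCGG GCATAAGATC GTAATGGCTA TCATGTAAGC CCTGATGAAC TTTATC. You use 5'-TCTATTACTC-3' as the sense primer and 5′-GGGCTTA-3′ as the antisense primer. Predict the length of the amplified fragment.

98 bp

Forward primer TCTATTACTC is found on the top strand at positions 15–24.
The reverse primer's reverse complement is TAAGCCC, which matches the template at positions 106–112.
Product length = (reverse-primer end) − (forward-primer start) + 1 = 112 − 15 + 1 = 98 bp.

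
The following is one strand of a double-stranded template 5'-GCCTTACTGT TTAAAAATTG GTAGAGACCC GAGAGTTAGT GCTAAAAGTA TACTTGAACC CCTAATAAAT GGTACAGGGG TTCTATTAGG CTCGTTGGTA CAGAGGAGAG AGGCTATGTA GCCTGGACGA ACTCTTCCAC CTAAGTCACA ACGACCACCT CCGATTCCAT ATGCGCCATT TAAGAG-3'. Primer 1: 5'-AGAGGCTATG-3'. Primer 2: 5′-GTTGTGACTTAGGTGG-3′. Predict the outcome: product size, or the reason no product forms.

Yes — a 44 bp product.

Primer 1 (AGAGGCTATG) matches the top strand at positions 109–118; it acts as a forward primer.
Primer 2's reverse complement is CCACCTAAGTCACAAC, matching the top strand at positions 137–152; it acts as a reverse primer.
The 3' ends face each other across positions 109–152, giving a 44 bp product.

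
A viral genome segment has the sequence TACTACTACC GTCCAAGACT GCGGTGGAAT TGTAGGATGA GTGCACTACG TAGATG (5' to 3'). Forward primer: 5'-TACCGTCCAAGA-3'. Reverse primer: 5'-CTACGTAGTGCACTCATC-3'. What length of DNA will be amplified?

Forward primer TACCGTCCAAGA is found on the top strand at positions 7–18.
The reverse primer's reverse complement is GATGAGTGCACTACGTAG, which matches the template at positions 36–53.
The product runs from position 7 to position 53, so its length is 53 − 7 + 1 = 47 bp.

47 bp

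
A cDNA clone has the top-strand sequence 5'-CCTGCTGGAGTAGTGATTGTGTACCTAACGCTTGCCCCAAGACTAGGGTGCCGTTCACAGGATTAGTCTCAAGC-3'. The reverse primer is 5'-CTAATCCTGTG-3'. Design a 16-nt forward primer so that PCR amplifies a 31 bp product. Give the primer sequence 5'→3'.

The reverse primer's reverse complement CACAGGATTAG matches the template at positions 56–66, so the product ends at position 66.
A 31 bp product then starts at position 66 − 31 + 1 = 36.
The forward primer is identical to the top strand there: CCCAAGACTAGGGTGC.

5'-CCCAAGACTAGGGTGC-3'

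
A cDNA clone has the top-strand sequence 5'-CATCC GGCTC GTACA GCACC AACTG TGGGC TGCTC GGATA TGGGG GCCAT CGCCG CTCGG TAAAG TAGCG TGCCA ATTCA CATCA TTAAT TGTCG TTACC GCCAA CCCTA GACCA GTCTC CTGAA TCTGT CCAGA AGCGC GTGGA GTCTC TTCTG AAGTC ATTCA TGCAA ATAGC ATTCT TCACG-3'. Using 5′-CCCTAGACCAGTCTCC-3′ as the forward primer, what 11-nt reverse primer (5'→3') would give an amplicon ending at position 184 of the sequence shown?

The forward primer binds at positions 106–121; the product's 3' end on the top strand is position 184.
The reverse primer anneals to the top strand over positions 174–184, i.e. to GCATTCTTCAC.
Its sequence written 5'→3' is the reverse complement: GTGAAGAATGC.

5'-GTGAAGAATGC-3'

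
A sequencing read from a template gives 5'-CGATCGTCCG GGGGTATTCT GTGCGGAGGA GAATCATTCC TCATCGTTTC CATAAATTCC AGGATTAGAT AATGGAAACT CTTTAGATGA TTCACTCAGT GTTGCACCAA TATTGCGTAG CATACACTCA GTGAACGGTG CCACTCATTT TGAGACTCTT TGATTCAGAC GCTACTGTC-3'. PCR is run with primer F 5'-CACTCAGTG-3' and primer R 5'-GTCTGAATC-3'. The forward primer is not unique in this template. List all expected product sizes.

The forward primer CACTCAGTG matches the top strand at positions 93–101, 125–133.
The reverse primer's reverse complement is GATTCAGAC, matching at positions 162–170.
Each forward site pairs with the reverse site to give a product ending at position 170: sizes 78, 46 bp.

78 bp, 46 bp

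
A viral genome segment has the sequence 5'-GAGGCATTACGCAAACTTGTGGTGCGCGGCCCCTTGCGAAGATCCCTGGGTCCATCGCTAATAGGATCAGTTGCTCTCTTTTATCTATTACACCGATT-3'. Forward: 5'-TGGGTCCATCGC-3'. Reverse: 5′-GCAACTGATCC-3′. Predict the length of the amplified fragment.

Forward primer TGGGTCCATCGC is found on the top strand at positions 47–58.
Reverse complement of the reverse primer: GGATCAGTTGC. This occurs on the top strand at positions 64–74.
Amplicon spans positions 47–74: 28 bp.

28 bp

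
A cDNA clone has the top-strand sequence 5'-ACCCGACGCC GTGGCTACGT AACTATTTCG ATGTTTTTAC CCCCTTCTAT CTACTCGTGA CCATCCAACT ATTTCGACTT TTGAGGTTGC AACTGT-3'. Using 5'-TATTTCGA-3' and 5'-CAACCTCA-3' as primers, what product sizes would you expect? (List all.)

66 bp, 20 bp

The forward primer TATTTCGA matches the top strand at positions 24–31, 70–77.
The reverse primer's reverse complement is TGAGGTTG, matching at positions 82–89.
Each forward site pairs with the reverse site to give a product ending at position 89: sizes 66, 20 bp.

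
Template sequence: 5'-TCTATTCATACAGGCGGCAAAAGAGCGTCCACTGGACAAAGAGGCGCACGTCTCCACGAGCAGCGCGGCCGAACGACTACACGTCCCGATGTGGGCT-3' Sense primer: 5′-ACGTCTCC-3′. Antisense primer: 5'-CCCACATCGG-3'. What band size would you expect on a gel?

48 bp

Forward primer ACGTCTCC is found on the top strand at positions 48–55.
Reverse complement of the reverse primer: CCGATGTGGG. This occurs on the top strand at positions 86–95.
Product length = (reverse-primer end) − (forward-primer start) + 1 = 95 − 48 + 1 = 48 bp.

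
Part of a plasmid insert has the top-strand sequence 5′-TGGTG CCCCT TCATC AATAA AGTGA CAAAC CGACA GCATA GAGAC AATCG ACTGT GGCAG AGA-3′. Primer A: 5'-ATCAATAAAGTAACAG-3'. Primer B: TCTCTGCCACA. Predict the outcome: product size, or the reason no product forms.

Primer A (ATCAATAAAGTAACAG) does not match the top strand, and its reverse complement CTGTTACTTTATTGAT does not match either.
With no annealing site for primer A, no amplification occurs.

No product — primer A has no binding site in the template.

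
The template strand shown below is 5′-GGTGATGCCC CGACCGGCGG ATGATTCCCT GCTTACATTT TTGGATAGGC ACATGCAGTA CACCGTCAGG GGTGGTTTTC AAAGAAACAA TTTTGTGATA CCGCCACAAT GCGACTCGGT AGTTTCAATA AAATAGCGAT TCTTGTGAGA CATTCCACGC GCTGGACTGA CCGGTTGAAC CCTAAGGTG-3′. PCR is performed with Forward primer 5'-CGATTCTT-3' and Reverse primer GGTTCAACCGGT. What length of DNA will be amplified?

Scanning the template, CGATTCTT occurs at positions 137–144; this primer anneals to the bottom strand there with its 3' end pointing downstream.
The reverse primer's reverse complement is ACCGGTTGAACC, which matches the template at positions 170–181.
Amplicon spans positions 137–181: 45 bp.

45 bp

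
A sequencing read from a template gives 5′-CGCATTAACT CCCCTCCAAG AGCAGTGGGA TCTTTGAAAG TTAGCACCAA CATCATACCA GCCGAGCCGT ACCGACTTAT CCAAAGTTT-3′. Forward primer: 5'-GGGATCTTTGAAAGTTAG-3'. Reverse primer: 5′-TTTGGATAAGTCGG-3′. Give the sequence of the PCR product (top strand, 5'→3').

5'-GGGATCTTTGAAAGTTAGCACCAACATCATACCAGCCGAGCCGTACCGACTTATCCAAA-3'

The forward primer matches the template at positions 27–44.
The reverse primer's reverse complement is CCGACTTATCCAAA, which matches the template at positions 72–85.
The product is the template from position 27 through 85 (59 bp).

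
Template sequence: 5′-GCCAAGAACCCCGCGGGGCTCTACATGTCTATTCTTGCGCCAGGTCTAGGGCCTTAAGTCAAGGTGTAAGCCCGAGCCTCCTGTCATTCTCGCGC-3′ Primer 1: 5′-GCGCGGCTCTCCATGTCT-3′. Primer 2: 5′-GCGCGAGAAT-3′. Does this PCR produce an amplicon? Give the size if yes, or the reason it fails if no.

Primer 1 (GCGCGGCTCTCCATGTCT) does not match the top strand, and its reverse complement AGACATGGAGAGCCGCGC does not match either.
With no annealing site for primer 1, no amplification occurs.

No product — primer 1 has no binding site in the template.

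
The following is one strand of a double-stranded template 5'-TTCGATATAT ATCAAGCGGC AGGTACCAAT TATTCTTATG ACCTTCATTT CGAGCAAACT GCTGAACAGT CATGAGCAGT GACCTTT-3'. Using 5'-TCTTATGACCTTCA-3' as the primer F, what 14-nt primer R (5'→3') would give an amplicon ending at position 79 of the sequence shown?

The forward primer binds at positions 34–47; the product's 3' end on the top strand is position 79.
The reverse primer anneals to the top strand over positions 66–79, i.e. to ACAGTCATGAGCAG.
Its sequence written 5'→3' is the reverse complement: CTGCTCATGACTGT.

5'-CTGCTCATGACTGT-3'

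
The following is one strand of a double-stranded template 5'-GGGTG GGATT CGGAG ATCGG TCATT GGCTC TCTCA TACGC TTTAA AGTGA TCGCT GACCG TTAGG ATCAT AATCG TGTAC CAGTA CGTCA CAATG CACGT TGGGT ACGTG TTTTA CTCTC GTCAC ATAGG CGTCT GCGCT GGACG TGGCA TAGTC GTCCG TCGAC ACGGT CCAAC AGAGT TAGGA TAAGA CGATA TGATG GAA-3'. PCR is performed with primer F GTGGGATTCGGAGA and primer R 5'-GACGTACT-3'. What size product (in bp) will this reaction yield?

87 bp

Scanning the template, GTGGGATTCGGAGA occurs at positions 3–16; this primer anneals to the bottom strand there with its 3' end pointing downstream.
Reverse complement of the reverse primer: AGTACGTC. This occurs on the top strand at positions 82–89.
Product length = (reverse-primer end) − (forward-primer start) + 1 = 89 − 3 + 1 = 87 bp.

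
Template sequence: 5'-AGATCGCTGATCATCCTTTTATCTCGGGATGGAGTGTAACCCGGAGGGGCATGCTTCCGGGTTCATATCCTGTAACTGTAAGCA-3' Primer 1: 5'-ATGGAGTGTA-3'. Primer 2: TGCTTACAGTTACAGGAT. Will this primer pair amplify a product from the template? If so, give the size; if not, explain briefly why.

Yes — a 56 bp product.

Primer 1 (ATGGAGTGTA) matches the top strand at positions 29–38; it acts as a forward primer.
Primer 2's reverse complement is ATCCTGTAACTGTAAGCA, matching the top strand at positions 67–84; it acts as a reverse primer.
The 3' ends face each other across positions 29–84, giving a 56 bp product.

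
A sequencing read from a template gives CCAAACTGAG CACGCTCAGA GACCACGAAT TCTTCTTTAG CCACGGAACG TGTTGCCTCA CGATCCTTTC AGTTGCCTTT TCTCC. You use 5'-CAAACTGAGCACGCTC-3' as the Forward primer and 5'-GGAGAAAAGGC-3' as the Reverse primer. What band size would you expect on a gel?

The forward primer matches the template at positions 2–17.
Reverse complement of the reverse primer: GCCTTTTCTCC. This occurs on the top strand at positions 75–85.
Product length = (reverse-primer end) − (forward-primer start) + 1 = 85 − 2 + 1 = 84 bp.

84 bp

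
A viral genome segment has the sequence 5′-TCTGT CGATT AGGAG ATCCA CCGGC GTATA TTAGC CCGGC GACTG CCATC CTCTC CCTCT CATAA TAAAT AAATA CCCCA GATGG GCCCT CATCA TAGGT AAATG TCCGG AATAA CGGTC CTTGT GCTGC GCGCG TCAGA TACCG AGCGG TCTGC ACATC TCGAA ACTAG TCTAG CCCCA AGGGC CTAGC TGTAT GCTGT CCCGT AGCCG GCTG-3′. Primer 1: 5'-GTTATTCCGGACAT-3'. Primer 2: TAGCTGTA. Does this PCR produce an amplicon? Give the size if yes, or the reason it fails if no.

No product — the primers' 3' ends point away from each other.

Primer 1 (GTTATTCCGGACAT) has reverse complement ATGTCCGGAATAAC, which matches the top strand at positions 103–116; primer 1 anneals to the top strand there with its 3' end pointing upstream toward position 103.
Primer 2 (TAGCTGTA) matches the top strand directly at positions 187–194; it anneals to the bottom strand with its 3' end pointing downstream toward position 194.
The 3' ends diverge (primer 1 extends toward position 1, primer 2 toward position 214), so the primers never converge on a shared product.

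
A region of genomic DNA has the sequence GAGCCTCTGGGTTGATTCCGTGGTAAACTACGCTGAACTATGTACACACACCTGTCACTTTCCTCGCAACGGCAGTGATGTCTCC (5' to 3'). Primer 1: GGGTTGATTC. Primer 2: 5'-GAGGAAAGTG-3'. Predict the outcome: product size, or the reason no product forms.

Yes — a 57 bp product.

Primer 1 (GGGTTGATTC) matches the top strand at positions 9–18; it acts as a forward primer.
Primer 2's reverse complement is CACTTTCCTC, matching the top strand at positions 56–65; it acts as a reverse primer.
The 3' ends face each other across positions 9–65, giving a 57 bp product.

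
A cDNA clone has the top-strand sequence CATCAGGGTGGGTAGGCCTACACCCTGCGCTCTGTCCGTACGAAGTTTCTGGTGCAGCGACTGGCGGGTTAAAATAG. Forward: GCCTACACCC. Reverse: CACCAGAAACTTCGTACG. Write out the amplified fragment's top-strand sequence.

Scanning the template, GCCTACACCC occurs at positions 16–25; this primer anneals to the bottom strand there with its 3' end pointing downstream.
Reverse complement of the reverse primer: CGTACGAAGTTTCTGGTG. This occurs on the top strand at positions 37–54.
The product is the template from position 16 through 54 (39 bp).

5'-GCCTACACCCTGCGCTCTGTCCGTACGAAGTTTCTGGTG-3'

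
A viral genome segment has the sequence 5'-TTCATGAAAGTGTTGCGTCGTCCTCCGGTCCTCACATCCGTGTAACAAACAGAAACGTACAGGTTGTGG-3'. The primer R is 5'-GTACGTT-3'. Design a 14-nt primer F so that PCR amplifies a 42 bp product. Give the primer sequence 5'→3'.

5'-CGTCCTCCGGTCCT-3'

The reverse primer's reverse complement AACGTAC matches the template at positions 54–60, so the product ends at position 60.
A 42 bp product then starts at position 60 − 42 + 1 = 19.
The forward primer is identical to the top strand there: CGTCCTCCGGTCCT.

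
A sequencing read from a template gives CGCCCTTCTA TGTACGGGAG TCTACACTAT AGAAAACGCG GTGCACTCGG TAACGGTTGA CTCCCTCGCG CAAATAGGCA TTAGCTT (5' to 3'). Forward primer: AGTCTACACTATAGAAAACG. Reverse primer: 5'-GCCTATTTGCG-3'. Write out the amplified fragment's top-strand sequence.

Forward primer AGTCTACACTATAGAAAACG is found on the top strand at positions 19–38.
Reverse complement of the reverse primer: CGCAAATAGGC. This occurs on the top strand at positions 69–79.
The product is the template from position 19 through 79 (61 bp).

5'-AGTCTACACTATAGAAAACGCGGTGCACTCGGTAACGGTTGACTCCCTCGCGCAAATAGGC-3'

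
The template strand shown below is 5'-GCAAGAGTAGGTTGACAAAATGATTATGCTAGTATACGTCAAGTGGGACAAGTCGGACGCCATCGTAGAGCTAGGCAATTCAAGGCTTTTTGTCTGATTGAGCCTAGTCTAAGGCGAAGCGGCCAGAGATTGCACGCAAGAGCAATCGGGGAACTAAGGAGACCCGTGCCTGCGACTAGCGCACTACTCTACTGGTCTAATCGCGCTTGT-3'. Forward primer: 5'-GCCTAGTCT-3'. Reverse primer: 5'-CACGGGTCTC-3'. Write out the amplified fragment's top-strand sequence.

5'-GCCTAGTCTAAGGCGAAGCGGCCAGAGATTGCACGCAAGAGCAATCGGGGAACTAAGGAGACCCGTG-3'

Forward primer GCCTAGTCT is found on the top strand at positions 102–110.
Reverse complement of the reverse primer: GAGACCCGTG. This occurs on the top strand at positions 159–168.
The product is the template from position 102 through 168 (67 bp).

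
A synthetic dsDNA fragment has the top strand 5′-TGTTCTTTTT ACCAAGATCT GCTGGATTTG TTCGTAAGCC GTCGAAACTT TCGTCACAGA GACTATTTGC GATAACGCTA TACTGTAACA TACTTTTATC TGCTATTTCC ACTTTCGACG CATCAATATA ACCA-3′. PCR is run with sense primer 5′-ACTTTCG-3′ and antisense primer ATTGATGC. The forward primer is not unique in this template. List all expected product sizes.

81 bp, 17 bp

The forward primer ACTTTCG matches the top strand at positions 47–53, 111–117.
The reverse primer's reverse complement is GCATCAAT, matching at positions 120–127.
Each forward site pairs with the reverse site to give a product ending at position 127: sizes 81, 17 bp.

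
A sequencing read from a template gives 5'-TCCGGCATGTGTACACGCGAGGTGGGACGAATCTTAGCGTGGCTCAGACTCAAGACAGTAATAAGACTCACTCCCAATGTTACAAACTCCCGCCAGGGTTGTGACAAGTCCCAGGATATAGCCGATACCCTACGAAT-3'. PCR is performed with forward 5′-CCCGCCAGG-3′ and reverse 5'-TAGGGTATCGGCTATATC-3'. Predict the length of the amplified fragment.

44 bp

Forward primer CCCGCCAGG is found on the top strand at positions 89–97.
Reverse complement of the reverse primer: GATATAGCCGATACCCTA. This occurs on the top strand at positions 115–132.
Product length = (reverse-primer end) − (forward-primer start) + 1 = 132 − 89 + 1 = 44 bp.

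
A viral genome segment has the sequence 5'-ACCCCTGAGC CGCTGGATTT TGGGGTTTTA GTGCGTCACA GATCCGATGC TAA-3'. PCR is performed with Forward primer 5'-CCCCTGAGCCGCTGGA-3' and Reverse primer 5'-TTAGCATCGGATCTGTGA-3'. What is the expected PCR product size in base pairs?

Forward primer CCCCTGAGCCGCTGGA is found on the top strand at positions 2–17.
The reverse primer's reverse complement is TCACAGATCCGATGCTAA, which matches the template at positions 36–53.
Amplicon spans positions 2–53: 52 bp.

52 bp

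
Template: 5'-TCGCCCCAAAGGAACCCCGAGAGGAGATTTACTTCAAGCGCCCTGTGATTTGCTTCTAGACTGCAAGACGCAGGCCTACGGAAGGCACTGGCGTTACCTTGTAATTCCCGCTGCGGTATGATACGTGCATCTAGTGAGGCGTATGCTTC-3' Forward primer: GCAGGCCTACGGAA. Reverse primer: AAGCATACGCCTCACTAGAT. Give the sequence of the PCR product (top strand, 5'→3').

Forward primer GCAGGCCTACGGAA is found on the top strand at positions 70–83.
Taking the reverse complement of AAGCATACGCCTCACTAGAT gives ATCTAGTGAGGCGTATGCTT, found at positions 129–148 on the template; the primer anneals here to the top strand with its 3' end pointing upstream.
The product is the template from position 70 through 148 (79 bp).

5'-GCAGGCCTACGGAAGGCACTGGCGTTACCTTGTAATTCCCGCTGCGGTATGATACGTGCATCTAGTGAGGCGTATGCTT-3'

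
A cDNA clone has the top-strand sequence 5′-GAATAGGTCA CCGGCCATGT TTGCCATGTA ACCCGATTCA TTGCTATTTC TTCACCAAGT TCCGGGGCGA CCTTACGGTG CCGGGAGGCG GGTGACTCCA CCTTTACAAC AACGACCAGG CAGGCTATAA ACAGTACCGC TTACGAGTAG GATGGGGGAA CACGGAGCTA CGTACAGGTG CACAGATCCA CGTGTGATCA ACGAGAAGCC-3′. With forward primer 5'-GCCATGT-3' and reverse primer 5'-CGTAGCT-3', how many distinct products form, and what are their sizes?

The forward primer GCCATGT matches the top strand at positions 14–20, 23–29.
The reverse primer's reverse complement is AGCTACG, matching at positions 166–172.
Each forward site pairs with the reverse site to give a product ending at position 172: sizes 159, 150 bp.

Two products: 159 bp, 150 bp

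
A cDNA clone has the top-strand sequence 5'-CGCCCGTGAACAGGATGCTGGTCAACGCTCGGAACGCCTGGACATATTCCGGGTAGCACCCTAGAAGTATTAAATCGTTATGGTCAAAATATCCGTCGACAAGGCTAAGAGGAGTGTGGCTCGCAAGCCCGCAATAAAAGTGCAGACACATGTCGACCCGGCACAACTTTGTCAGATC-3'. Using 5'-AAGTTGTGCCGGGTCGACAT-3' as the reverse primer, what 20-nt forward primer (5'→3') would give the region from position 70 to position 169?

The reverse primer's reverse complement ATGTCGACCCGGCACAACTT matches the template at positions 150–169; the product starts at position 70.
The forward primer is identical to the top strand over positions 70–89: TTAAATCGTTATGGTCAAAA.

5'-TTAAATCGTTATGGTCAAAA-3'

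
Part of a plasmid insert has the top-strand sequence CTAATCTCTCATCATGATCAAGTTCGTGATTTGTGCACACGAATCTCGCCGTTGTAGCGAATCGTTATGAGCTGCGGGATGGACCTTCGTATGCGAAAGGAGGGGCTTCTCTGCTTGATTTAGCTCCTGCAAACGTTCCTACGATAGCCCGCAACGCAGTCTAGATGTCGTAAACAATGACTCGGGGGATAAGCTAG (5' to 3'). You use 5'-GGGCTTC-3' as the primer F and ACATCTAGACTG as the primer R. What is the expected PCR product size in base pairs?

Forward primer GGGCTTC is found on the top strand at positions 103–109.
The reverse primer's reverse complement is CAGTCTAGATGT, which matches the template at positions 157–168.
The product runs from position 103 to position 168, so its length is 168 − 103 + 1 = 66 bp.

66 bp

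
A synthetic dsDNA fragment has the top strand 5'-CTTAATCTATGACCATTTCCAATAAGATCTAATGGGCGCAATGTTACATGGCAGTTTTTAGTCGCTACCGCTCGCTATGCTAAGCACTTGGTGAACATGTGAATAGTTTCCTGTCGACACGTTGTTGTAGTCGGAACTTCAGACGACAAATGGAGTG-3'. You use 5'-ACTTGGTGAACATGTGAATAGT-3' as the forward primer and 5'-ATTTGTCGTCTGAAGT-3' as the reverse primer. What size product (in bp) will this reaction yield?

66 bp

The forward primer matches the template at positions 86–107.
Taking the reverse complement of ATTTGTCGTCTGAAGT gives ACTTCAGACGACAAAT, found at positions 136–151 on the template; the primer anneals here to the top strand with its 3' end pointing upstream.
The product runs from position 86 to position 151, so its length is 151 − 86 + 1 = 66 bp.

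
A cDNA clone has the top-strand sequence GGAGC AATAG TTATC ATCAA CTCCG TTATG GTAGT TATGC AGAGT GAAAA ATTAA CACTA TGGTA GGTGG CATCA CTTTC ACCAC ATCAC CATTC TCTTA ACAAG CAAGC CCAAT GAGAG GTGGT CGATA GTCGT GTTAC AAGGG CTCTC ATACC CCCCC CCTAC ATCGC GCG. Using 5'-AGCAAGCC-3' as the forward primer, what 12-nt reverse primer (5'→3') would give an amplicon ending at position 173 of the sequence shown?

The forward primer binds at positions 104–111; the product's 3' end on the top strand is position 173.
The reverse primer anneals to the top strand over positions 162–173, i.e. to CTACATCGCGCG.
Its sequence written 5'→3' is the reverse complement: CGCGCGATGTAG.

5'-CGCGCGATGTAG-3'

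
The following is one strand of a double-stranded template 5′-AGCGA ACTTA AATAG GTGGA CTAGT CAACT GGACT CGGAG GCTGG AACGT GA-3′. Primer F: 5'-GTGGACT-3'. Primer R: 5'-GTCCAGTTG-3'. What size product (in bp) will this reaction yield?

19 bp

The forward primer matches the template at positions 16–22.
The reverse primer's reverse complement is CAACTGGAC, which matches the template at positions 26–34.
Amplicon spans positions 16–34: 19 bp.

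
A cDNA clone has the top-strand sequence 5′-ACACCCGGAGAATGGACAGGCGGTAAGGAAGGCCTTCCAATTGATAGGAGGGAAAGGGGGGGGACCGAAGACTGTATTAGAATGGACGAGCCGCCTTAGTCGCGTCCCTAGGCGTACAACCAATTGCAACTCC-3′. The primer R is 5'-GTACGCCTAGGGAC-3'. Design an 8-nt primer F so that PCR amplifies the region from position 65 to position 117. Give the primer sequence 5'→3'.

5'-CCGAAGAC-3'

The reverse primer's reverse complement GTCCCTAGGCGTAC matches the template at positions 104–117; the product starts at position 65.
The forward primer is identical to the top strand over positions 65–72: CCGAAGAC.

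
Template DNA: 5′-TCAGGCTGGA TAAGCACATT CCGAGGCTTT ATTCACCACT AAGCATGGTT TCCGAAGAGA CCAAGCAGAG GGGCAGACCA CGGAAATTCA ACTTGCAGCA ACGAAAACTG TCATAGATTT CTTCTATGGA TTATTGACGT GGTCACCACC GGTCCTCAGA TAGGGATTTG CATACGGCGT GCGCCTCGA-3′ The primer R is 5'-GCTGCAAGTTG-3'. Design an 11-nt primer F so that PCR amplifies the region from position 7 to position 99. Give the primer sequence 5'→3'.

5'-TGGATAAGCAC-3'

The reverse primer's reverse complement CAACTTGCAGC matches the template at positions 89–99; the product starts at position 7.
The forward primer is identical to the top strand over positions 7–17: TGGATAAGCAC.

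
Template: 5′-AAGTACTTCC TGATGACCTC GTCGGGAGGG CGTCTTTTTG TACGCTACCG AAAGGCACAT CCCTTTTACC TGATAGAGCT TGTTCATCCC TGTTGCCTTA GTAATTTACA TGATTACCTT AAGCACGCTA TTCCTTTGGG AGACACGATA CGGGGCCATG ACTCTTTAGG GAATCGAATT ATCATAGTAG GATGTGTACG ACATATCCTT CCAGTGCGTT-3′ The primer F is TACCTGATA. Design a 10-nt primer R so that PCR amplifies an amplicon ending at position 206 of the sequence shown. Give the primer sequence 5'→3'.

The forward primer binds at positions 67–75; the product's 3' end on the top strand is position 206.
The reverse primer anneals to the top strand over positions 197–206, i.e. to TACGACATAT.
Its sequence written 5'→3' is the reverse complement: ATATGTCGTA.

5'-ATATGTCGTA-3'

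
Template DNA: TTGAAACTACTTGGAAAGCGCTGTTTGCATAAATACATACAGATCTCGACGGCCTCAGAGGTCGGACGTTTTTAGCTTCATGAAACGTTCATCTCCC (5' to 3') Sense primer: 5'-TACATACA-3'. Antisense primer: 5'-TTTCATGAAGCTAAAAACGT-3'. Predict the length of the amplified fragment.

Scanning the template, TACATACA occurs at positions 34–41; this primer anneals to the bottom strand there with its 3' end pointing downstream.
Taking the reverse complement of TTTCATGAAGCTAAAAACGT gives ACGTTTTTAGCTTCATGAAA, found at positions 66–85 on the template; the primer anneals here to the top strand with its 3' end pointing upstream.
The product runs from position 34 to position 85, so its length is 85 − 34 + 1 = 52 bp.

52 bp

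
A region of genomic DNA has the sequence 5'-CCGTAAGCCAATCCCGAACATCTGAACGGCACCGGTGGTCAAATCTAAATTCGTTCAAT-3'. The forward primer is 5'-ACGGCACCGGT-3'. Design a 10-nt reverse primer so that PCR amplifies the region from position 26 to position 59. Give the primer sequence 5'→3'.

The product's 3' end on the top strand is position 59.
The reverse primer anneals to the top strand over positions 50–59, i.e. to TTCGTTCAAT.
Its sequence written 5'→3' is the reverse complement: ATTGAACGAA.

5'-ATTGAACGAA-3'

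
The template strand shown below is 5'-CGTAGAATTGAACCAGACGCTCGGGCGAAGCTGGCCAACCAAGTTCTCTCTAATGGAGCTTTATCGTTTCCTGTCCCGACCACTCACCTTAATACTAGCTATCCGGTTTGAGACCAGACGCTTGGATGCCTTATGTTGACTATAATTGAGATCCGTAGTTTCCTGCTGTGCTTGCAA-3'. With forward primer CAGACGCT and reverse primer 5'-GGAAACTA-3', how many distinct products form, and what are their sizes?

Two products: 150 bp, 49 bp

The forward primer CAGACGCT matches the top strand at positions 14–21, 115–122.
The reverse primer's reverse complement is TAGTTTCC, matching at positions 156–163.
Each forward site pairs with the reverse site to give a product ending at position 163: sizes 150, 49 bp.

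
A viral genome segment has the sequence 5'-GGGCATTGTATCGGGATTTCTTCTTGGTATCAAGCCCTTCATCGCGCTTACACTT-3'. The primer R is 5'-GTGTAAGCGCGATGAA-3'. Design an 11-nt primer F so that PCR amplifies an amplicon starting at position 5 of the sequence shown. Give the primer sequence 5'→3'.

5'-ATTGTATCGGG-3'

The reverse primer's reverse complement TTCATCGCGCTTACAC matches the template at positions 38–53; the product starts at position 5.
The forward primer is identical to the top strand over positions 5–15: ATTGTATCGGG.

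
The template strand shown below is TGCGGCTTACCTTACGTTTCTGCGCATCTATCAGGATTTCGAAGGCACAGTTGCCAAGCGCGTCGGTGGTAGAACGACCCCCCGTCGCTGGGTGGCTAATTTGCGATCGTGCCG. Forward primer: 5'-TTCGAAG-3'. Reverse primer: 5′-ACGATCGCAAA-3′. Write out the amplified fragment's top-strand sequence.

Scanning the template, TTCGAAG occurs at positions 38–44; this primer anneals to the bottom strand there with its 3' end pointing downstream.
Reverse complement of the reverse primer: TTTGCGATCGT. This occurs on the top strand at positions 100–110.
The product is the template from position 38 through 110 (73 bp).

5'-TTCGAAGGCACAGTTGCCAAGCGCGTCGGTGGTAGAACGACCCCCCGTCGCTGGGTGGCTAATTTGCGATCGT-3'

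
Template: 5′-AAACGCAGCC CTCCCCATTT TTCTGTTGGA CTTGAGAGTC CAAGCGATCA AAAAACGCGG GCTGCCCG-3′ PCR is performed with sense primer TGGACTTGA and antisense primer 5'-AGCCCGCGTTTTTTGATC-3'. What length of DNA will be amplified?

37 bp

Scanning the template, TGGACTTGA occurs at positions 27–35; this primer anneals to the bottom strand there with its 3' end pointing downstream.
The reverse primer's reverse complement is GATCAAAAAACGCGGGCT, which matches the template at positions 46–63.
Product length = (reverse-primer end) − (forward-primer start) + 1 = 63 − 27 + 1 = 37 bp.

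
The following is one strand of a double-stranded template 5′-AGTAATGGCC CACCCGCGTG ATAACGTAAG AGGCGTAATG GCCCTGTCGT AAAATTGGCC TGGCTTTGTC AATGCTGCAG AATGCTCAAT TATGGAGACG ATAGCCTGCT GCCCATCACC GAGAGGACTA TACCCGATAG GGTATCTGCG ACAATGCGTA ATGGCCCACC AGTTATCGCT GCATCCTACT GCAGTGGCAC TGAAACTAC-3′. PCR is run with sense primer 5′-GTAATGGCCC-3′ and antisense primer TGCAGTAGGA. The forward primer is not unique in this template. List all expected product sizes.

192 bp, 159 bp, 36 bp

The forward primer GTAATGGCCC matches the top strand at positions 2–11, 35–44, 158–167.
The reverse primer's reverse complement is TCCTACTGCA, matching at positions 184–193.
Each forward site pairs with the reverse site to give a product ending at position 193: sizes 192, 159, 36 bp.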